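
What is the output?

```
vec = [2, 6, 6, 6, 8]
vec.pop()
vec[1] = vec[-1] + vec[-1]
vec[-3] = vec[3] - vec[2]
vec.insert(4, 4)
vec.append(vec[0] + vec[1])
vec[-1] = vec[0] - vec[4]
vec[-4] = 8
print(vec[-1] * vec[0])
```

pop() removes 8 → [2, 6, 6, 6]
vec[1] = vec[-1]+vec[-1] = 6+6 = 12 → [2, 12, 6, 6]
vec[-3] = vec[3]-vec[2] = 6-6 = 0 → [2, 0, 6, 6]
insert 4 at 4 → [2, 0, 6, 6, 4]
append vec[0]+vec[1] = 2+0 = 2 → [2, 0, 6, 6, 4, 2]
vec[-1] = vec[0]-vec[4] = 2-4 = -2 → [2, 0, 6, 6, 4, -2]
vec[-4] = 8 → [2, 0, 8, 6, 4, -2]
vec[-1]*vec[0] = (-2)*2 = -4

-4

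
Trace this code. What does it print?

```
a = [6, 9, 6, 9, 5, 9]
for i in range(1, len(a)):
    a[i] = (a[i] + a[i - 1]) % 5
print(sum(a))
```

11

i=1: a[1] = (9+6)%5 = 0 → [6, 0, 6, 9, 5, 9]
i=2: a[2] = (6+0)%5 = 1 → [6, 0, 1, 9, 5, 9]
i=3: a[3] = (9+1)%5 = 0 → [6, 0, 1, 0, 5, 9]
i=4: a[4] = (5+0)%5 = 0 → [6, 0, 1, 0, 0, 9]
i=5: a[5] = (9+0)%5 = 4 → [6, 0, 1, 0, 0, 4]
sum = 11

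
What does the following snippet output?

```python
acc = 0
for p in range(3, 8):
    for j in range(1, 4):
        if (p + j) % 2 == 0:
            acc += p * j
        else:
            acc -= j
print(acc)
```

66

p=3,j=1: even sum, acc = 0+3 = 3
p=3,j=2: odd sum, acc = 3-2 = 1
p=3,j=3: even sum, acc = 1+9 = 10
p=4,j=1: odd sum, acc = 10-1 = 9
p=4,j=2: even sum, acc = 9+8 = 17
p=4,j=3: odd sum, acc = 17-3 = 14
p=5,j=1: even sum, acc = 14+5 = 19
p=5,j=2: odd sum, acc = 19-2 = 17
p=5,j=3: even sum, acc = 17+15 = 32
p=6,j=1: odd sum, acc = 32-1 = 31
p=6,j=2: even sum, acc = 31+12 = 43
p=6,j=3: odd sum, acc = 43-3 = 40
p=7,j=1: even sum, acc = 40+7 = 47
p=7,j=2: odd sum, acc = 47-2 = 45
p=7,j=3: even sum, acc = 45+21 = 66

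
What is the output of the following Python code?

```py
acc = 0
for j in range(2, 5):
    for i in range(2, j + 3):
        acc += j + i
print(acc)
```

81

j=2,i=2: acc = 0+4 = 4
j=2,i=3: acc = 4+5 = 9
j=2,i=4: acc = 9+6 = 15
j=3,i=2: acc = 15+5 = 20
j=3,i=3: acc = 20+6 = 26
j=3,i=4: acc = 26+7 = 33
j=3,i=5: acc = 33+8 = 41
j=4,i=2: acc = 41+6 = 47
j=4,i=3: acc = 47+7 = 54
j=4,i=4: acc = 54+8 = 62
j=4,i=5: acc = 62+9 = 71
j=4,i=6: acc = 71+10 = 81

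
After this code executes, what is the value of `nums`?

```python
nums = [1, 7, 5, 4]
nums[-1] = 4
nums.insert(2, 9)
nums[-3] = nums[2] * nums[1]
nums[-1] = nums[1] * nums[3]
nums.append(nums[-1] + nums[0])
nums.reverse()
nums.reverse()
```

[1, 7, 63, 5, 35, 36]

nums[-1] = 4 → [1, 7, 5, 4]
insert 9 at 2 → [1, 7, 9, 5, 4]
nums[-3] = nums[2]*nums[1] = 9*7 = 63 → [1, 7, 63, 5, 4]
nums[-1] = nums[1]*nums[3] = 7*5 = 35 → [1, 7, 63, 5, 35]
append nums[-1]+nums[0] = 35+1 = 36 → [1, 7, 63, 5, 35, 36]
reverse → [36, 35, 5, 63, 7, 1]
reverse → [1, 7, 63, 5, 35, 36]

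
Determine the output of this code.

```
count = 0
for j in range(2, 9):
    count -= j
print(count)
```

-35

j=2: count = 0-2 = -2
j=3: count = (-2)-3 = -5
j=4: count = (-5)-4 = -9
j=5: count = (-9)-5 = -14
j=6: count = (-14)-6 = -20
j=7: count = (-20)-7 = -27
j=8: count = (-27)-8 = -35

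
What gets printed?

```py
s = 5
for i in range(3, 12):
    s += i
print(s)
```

i=3: s = 5+3 = 8
i=4: s = 8+4 = 12
i=5: s = 12+5 = 17
i=6: s = 17+6 = 23
i=7: s = 23+7 = 30
i=8: s = 30+8 = 38
i=9: s = 38+9 = 47
i=10: s = 47+10 = 57
i=11: s = 57+11 = 68

68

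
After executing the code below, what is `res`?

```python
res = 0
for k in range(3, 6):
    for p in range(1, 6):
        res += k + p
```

105

k=3,p=1: res = 0+4 = 4
k=3,p=2: res = 4+5 = 9
k=3,p=3: res = 9+6 = 15
k=3,p=4: res = 15+7 = 22
k=3,p=5: res = 22+8 = 30
k=4,p=1: res = 30+5 = 35
k=4,p=2: res = 35+6 = 41
k=4,p=3: res = 41+7 = 48
k=4,p=4: res = 48+8 = 56
k=4,p=5: res = 56+9 = 65
k=5,p=1: res = 65+6 = 71
k=5,p=2: res = 71+7 = 78
k=5,p=3: res = 78+8 = 86
k=5,p=4: res = 86+9 = 95
k=5,p=5: res = 95+10 = 105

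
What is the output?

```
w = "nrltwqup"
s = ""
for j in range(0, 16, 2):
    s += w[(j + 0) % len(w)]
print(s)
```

j=0: add w[0]='n' → 'n'
j=2: add w[2]='l' → 'nl'
j=4: add w[4]='w' → 'nlw'
j=6: add w[6]='u' → 'nlwu'
j=8: add w[0]='n' → 'nlwun'
j=10: add w[2]='l' → 'nlwunl'
j=12: add w[4]='w' → 'nlwunlw'
j=14: add w[6]='u' → 'nlwunlwu'

nlwunlwu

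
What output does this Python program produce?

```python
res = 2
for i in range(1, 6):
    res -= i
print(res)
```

-13

i=1: res = 2-1 = 1
i=2: res = 1-2 = -1
i=3: res = (-1)-3 = -4
i=4: res = (-4)-4 = -8
i=5: res = (-8)-5 = -13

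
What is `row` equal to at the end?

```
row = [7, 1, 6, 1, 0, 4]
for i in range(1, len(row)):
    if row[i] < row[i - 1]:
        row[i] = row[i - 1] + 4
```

i=1: 1<7, row[1] = 7+4 = 11 → [7, 11, 6, 1, 0, 4]
i=2: 6<11, row[2] = 11+4 = 15 → [7, 11, 15, 1, 0, 4]
i=3: 1<15, row[3] = 15+4 = 19 → [7, 11, 15, 19, 0, 4]
i=4: 0<19, row[4] = 19+4 = 23 → [7, 11, 15, 19, 23, 4]
i=5: 4<23, row[5] = 23+4 = 27 → [7, 11, 15, 19, 23, 27]

[7, 11, 15, 19, 23, 27]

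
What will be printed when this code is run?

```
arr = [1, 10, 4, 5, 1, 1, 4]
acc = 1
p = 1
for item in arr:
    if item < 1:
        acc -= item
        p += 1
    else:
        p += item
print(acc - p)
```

item=1: not <1; p=2
item=10: not <1; p=12
item=4: not <1; p=16
item=5: not <1; p=21
item=1: not <1; p=22
item=1: not <1; p=23
item=4: not <1; p=27
acc-p = 1-27 = -26

-26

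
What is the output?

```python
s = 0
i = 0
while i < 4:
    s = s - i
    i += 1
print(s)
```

i=0: s = 0-0 = 0
i=1: s = 0-1 = -1
i=2: s = (-1)-2 = -3
i=3: s = (-3)-3 = -6

-6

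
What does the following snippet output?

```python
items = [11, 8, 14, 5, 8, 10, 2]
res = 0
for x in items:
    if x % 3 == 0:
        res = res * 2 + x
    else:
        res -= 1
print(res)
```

x=11: not %3==0, res = 0-1 = -1
x=8: not %3==0, res = (-1)-1 = -2
x=14: not %3==0, res = (-2)-1 = -3
x=5: not %3==0, res = (-3)-1 = -4
x=8: not %3==0, res = (-4)-1 = -5
x=10: not %3==0, res = (-5)-1 = -6
x=2: not %3==0, res = (-6)-1 = -7

-7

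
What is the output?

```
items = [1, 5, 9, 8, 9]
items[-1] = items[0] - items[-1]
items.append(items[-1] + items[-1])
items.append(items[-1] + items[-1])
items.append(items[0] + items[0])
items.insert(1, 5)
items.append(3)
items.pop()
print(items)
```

items[-1] = items[0]-items[-1] = 1-9 = -8 → [1, 5, 9, 8, -8]
append items[-1]+items[-1] = (-8)+(-8) = -16 → [1, 5, 9, 8, -8, -16]
append items[-1]+items[-1] = (-16)+(-16) = -32 → [1, 5, 9, 8, -8, -16, -32]
append items[0]+items[0] = 1+1 = 2 → [1, 5, 9, 8, -8, -16, -32, 2]
insert 5 at 1 → [1, 5, 5, 9, 8, -8, -16, -32, 2]
append 3 → [1, 5, 5, 9, 8, -8, -16, -32, 2, 3]
pop() removes 3 → [1, 5, 5, 9, 8, -8, -16, -32, 2]

[1, 5, 5, 9, 8, -8, -16, -32, 2]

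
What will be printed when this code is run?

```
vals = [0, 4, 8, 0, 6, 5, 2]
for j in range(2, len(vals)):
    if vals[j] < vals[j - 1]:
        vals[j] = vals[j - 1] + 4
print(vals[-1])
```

24

j=2: 8>=4, unchanged → [0, 4, 8, 0, 6, 5, 2]
j=3: 0<8, vals[3] = 8+4 = 12 → [0, 4, 8, 12, 6, 5, 2]
j=4: 6<12, vals[4] = 12+4 = 16 → [0, 4, 8, 12, 16, 5, 2]
j=5: 5<16, vals[5] = 16+4 = 20 → [0, 4, 8, 12, 16, 20, 2]
j=6: 2<20, vals[6] = 20+4 = 24 → [0, 4, 8, 12, 16, 20, 24]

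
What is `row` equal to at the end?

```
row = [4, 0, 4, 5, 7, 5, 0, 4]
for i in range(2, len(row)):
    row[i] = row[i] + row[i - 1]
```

i=2: row[2] = 4+0 = 4 → [4, 0, 4, 5, 7, 5, 0, 4]
i=3: row[3] = 5+4 = 9 → [4, 0, 4, 9, 7, 5, 0, 4]
i=4: row[4] = 7+9 = 16 → [4, 0, 4, 9, 16, 5, 0, 4]
i=5: row[5] = 5+16 = 21 → [4, 0, 4, 9, 16, 21, 0, 4]
i=6: row[6] = 0+21 = 21 → [4, 0, 4, 9, 16, 21, 21, 4]
i=7: row[7] = 4+21 = 25 → [4, 0, 4, 9, 16, 21, 21, 25]

[4, 0, 4, 9, 16, 21, 21, 25]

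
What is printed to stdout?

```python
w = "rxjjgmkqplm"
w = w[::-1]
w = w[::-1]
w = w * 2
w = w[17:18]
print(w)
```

reverse → 'mlpqkmgjjxr'
reverse → 'rxjjgmkqplm'
repeat ×2 → 'rxjjgmkqplmrxjjgmkqplm'
slice [17:18] → 'k'

k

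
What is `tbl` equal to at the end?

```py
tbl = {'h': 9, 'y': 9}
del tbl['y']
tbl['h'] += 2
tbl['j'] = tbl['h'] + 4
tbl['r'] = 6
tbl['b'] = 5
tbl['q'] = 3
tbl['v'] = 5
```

del 'y' → {'h': 9}
tbl['h'] = 9+2 = 11 → {'h': 11}
tbl['j'] = tbl['h']+4 = 15 → {'h': 11, 'j': 15}
tbl['r'] = 6 → {'h': 11, 'j': 15, 'r': 6}
tbl['b'] = 5 → {'h': 11, 'j': 15, 'r': 6, 'b': 5}
tbl['q'] = 3 → {'h': 11, 'j': 15, 'r': 6, 'b': 5, 'q': 3}
tbl['v'] = 5 → {'h': 11, 'j': 15, 'r': 6, 'b': 5, 'q': 3, 'v': 5}

{'h': 11, 'j': 15, 'r': 6, 'b': 5, 'q': 3, 'v': 5}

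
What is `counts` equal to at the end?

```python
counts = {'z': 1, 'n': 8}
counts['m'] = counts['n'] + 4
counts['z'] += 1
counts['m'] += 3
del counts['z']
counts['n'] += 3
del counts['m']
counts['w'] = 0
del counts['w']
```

{'n': 11}

counts['m'] = counts['n']+4 = 12 → {'z': 1, 'n': 8, 'm': 12}
counts['z'] = 1+1 = 2 → {'z': 2, 'n': 8, 'm': 12}
counts['m'] = 12+3 = 15 → {'z': 2, 'n': 8, 'm': 15}
del 'z' → {'n': 8, 'm': 15}
counts['n'] = 8+3 = 11 → {'n': 11, 'm': 15}
del 'm' → {'n': 11}
counts['w'] = 0 → {'n': 11, 'w': 0}
del 'w' → {'n': 11}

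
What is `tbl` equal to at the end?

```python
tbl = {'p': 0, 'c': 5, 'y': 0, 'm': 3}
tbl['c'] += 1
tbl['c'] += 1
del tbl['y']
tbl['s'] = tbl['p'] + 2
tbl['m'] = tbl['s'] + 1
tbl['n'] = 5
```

tbl['c'] = 5+1 = 6 → {'p': 0, 'c': 6, 'y': 0, 'm': 3}
tbl['c'] = 6+1 = 7 → {'p': 0, 'c': 7, 'y': 0, 'm': 3}
del 'y' → {'p': 0, 'c': 7, 'm': 3}
tbl['s'] = tbl['p']+2 = 2 → {'p': 0, 'c': 7, 'm': 3, 's': 2}
tbl['m'] = tbl['s']+1 = 3 → {'p': 0, 'c': 7, 'm': 3, 's': 2}
tbl['n'] = 5 → {'p': 0, 'c': 7, 'm': 3, 's': 2, 'n': 5}

{'p': 0, 'c': 7, 'm': 3, 's': 2, 'n': 5}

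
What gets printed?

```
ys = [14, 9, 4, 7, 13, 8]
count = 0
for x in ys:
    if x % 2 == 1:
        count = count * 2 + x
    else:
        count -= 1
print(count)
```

50

x=14: not odd, count = 0-1 = -1
x=9: odd, count = (-1)*2+9 = 7
x=4: not odd, count = 7-1 = 6
x=7: odd, count = 6*2+7 = 19
x=13: odd, count = 19*2+13 = 51
x=8: not odd, count = 51-1 = 50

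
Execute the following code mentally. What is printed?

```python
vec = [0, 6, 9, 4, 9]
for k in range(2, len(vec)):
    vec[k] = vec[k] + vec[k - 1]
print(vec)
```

k=2: vec[2] = 9+6 = 15 → [0, 6, 15, 4, 9]
k=3: vec[3] = 4+15 = 19 → [0, 6, 15, 19, 9]
k=4: vec[4] = 9+19 = 28 → [0, 6, 15, 19, 28]

[0, 6, 15, 19, 28]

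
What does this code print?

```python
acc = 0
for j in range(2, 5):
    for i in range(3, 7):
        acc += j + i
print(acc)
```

90

j=2,i=3: acc = 0+5 = 5
j=2,i=4: acc = 5+6 = 11
j=2,i=5: acc = 11+7 = 18
j=2,i=6: acc = 18+8 = 26
j=3,i=3: acc = 26+6 = 32
j=3,i=4: acc = 32+7 = 39
j=3,i=5: acc = 39+8 = 47
j=3,i=6: acc = 47+9 = 56
j=4,i=3: acc = 56+7 = 63
j=4,i=4: acc = 63+8 = 71
j=4,i=5: acc = 71+9 = 80
j=4,i=6: acc = 80+10 = 90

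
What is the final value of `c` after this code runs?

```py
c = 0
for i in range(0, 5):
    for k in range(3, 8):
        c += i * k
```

i=0,k=3: c = 0+0 = 0
i=0,k=4: c = 0+0 = 0
i=0,k=5: c = 0+0 = 0
i=0,k=6: c = 0+0 = 0
i=0,k=7: c = 0+0 = 0
i=1,k=3: c = 0+3 = 3
i=1,k=4: c = 3+4 = 7
i=1,k=5: c = 7+5 = 12
i=1,k=6: c = 12+6 = 18
i=1,k=7: c = 18+7 = 25
i=2,k=3: c = 25+6 = 31
i=2,k=4: c = 31+8 = 39
i=2,k=5: c = 39+10 = 49
i=2,k=6: c = 49+12 = 61
i=2,k=7: c = 61+14 = 75
i=3,k=3: c = 75+9 = 84
i=3,k=4: c = 84+12 = 96
i=3,k=5: c = 96+15 = 111
i=3,k=6: c = 111+18 = 129
i=3,k=7: c = 129+21 = 150
i=4,k=3: c = 150+12 = 162
i=4,k=4: c = 162+16 = 178
i=4,k=5: c = 178+20 = 198
i=4,k=6: c = 198+24 = 222
i=4,k=7: c = 222+28 = 250

250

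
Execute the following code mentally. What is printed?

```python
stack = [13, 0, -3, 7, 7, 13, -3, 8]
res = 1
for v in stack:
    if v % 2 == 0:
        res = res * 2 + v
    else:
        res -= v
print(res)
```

v=13: not even, res = 1-13 = -12
v=0: even, res = (-12)*2+0 = -24
v=-3: not even, res = (-24)-(-3) = -21
v=7: not even, res = (-21)-7 = -28
v=7: not even, res = (-28)-7 = -35
v=13: not even, res = (-35)-13 = -48
v=-3: not even, res = (-48)-(-3) = -45
v=8: even, res = (-45)*2+8 = -82

-82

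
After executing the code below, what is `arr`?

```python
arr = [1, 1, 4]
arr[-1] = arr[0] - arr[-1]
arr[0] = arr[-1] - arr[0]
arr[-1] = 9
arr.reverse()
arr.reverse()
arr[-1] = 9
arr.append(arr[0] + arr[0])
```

[-4, 1, 9, -8]

arr[-1] = arr[0]-arr[-1] = 1-4 = -3 → [1, 1, -3]
arr[0] = arr[-1]-arr[0] = (-3)-1 = -4 → [-4, 1, -3]
arr[-1] = 9 → [-4, 1, 9]
reverse → [9, 1, -4]
reverse → [-4, 1, 9]
arr[-1] = 9 → [-4, 1, 9]
append arr[0]+arr[0] = (-4)+(-4) = -8 → [-4, 1, 9, -8]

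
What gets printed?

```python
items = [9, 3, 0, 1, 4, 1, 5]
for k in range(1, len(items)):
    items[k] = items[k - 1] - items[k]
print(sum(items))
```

22

k=1: items[1] = 9-3 = 6 → [9, 6, 0, 1, 4, 1, 5]
k=2: items[2] = 6-0 = 6 → [9, 6, 6, 1, 4, 1, 5]
k=3: items[3] = 6-1 = 5 → [9, 6, 6, 5, 4, 1, 5]
k=4: items[4] = 5-4 = 1 → [9, 6, 6, 5, 1, 1, 5]
k=5: items[5] = 1-1 = 0 → [9, 6, 6, 5, 1, 0, 5]
k=6: items[6] = 0-5 = -5 → [9, 6, 6, 5, 1, 0, -5]
sum = 22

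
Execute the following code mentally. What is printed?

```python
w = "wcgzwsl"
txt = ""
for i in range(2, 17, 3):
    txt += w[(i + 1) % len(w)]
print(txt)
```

i=2: add w[3]='z' → 'z'
i=5: add w[6]='l' → 'zl'
i=8: add w[2]='g' → 'zlg'
i=11: add w[5]='s' → 'zlgs'
i=14: add w[1]='c' → 'zlgsc'

zlgsc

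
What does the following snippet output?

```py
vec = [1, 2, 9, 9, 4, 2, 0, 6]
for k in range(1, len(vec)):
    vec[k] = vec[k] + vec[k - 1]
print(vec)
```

k=1: vec[1] = 2+1 = 3 → [1, 3, 9, 9, 4, 2, 0, 6]
k=2: vec[2] = 9+3 = 12 → [1, 3, 12, 9, 4, 2, 0, 6]
k=3: vec[3] = 9+12 = 21 → [1, 3, 12, 21, 4, 2, 0, 6]
k=4: vec[4] = 4+21 = 25 → [1, 3, 12, 21, 25, 2, 0, 6]
k=5: vec[5] = 2+25 = 27 → [1, 3, 12, 21, 25, 27, 0, 6]
k=6: vec[6] = 0+27 = 27 → [1, 3, 12, 21, 25, 27, 27, 6]
k=7: vec[7] = 6+27 = 33 → [1, 3, 12, 21, 25, 27, 27, 33]

[1, 3, 12, 21, 25, 27, 27, 33]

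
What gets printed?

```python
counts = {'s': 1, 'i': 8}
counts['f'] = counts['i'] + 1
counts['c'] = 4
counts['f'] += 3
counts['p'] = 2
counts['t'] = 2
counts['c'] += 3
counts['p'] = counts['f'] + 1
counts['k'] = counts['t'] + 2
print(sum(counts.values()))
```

47

counts['f'] = counts['i']+1 = 9 → {'s': 1, 'i': 8, 'f': 9}
counts['c'] = 4 → {'s': 1, 'i': 8, 'f': 9, 'c': 4}
counts['f'] = 9+3 = 12 → {'s': 1, 'i': 8, 'f': 12, 'c': 4}
counts['p'] = 2 → {'s': 1, 'i': 8, 'f': 12, 'c': 4, 'p': 2}
counts['t'] = 2 → {'s': 1, 'i': 8, 'f': 12, 'c': 4, 'p': 2, 't': 2}
counts['c'] = 4+3 = 7 → {'s': 1, 'i': 8, 'f': 12, 'c': 7, 'p': 2, 't': 2}
counts['p'] = counts['f']+1 = 13 → {'s': 1, 'i': 8, 'f': 12, 'c': 7, 'p': 13, 't': 2}
counts['k'] = counts['t']+2 = 4 → {'s': 1, 'i': 8, 'f': 12, 'c': 7, 'p': 13, 't': 2, 'k': 4}
sum of values = 47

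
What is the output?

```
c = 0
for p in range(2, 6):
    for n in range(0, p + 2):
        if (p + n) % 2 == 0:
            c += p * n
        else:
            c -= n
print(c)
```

p=2,n=0: even sum, c = 0+0 = 0
p=2,n=1: odd sum, c = 0-1 = -1
p=2,n=2: even sum, c = (-1)+4 = 3
p=2,n=3: odd sum, c = 3-3 = 0
p=3,n=0: odd sum, c = 0-0 = 0
p=3,n=1: even sum, c = 0+3 = 3
p=3,n=2: odd sum, c = 3-2 = 1
p=3,n=3: even sum, c = 1+9 = 10
p=3,n=4: odd sum, c = 10-4 = 6
p=4,n=0: even sum, c = 6+0 = 6
p=4,n=1: odd sum, c = 6-1 = 5
p=4,n=2: even sum, c = 5+8 = 13
p=4,n=3: odd sum, c = 13-3 = 10
p=4,n=4: even sum, c = 10+16 = 26
p=4,n=5: odd sum, c = 26-5 = 21
p=5,n=0: odd sum, c = 21-0 = 21
p=5,n=1: even sum, c = 21+5 = 26
p=5,n=2: odd sum, c = 26-2 = 24
p=5,n=3: even sum, c = 24+15 = 39
p=5,n=4: odd sum, c = 39-4 = 35
p=5,n=5: even sum, c = 35+25 = 60
p=5,n=6: odd sum, c = 60-6 = 54

54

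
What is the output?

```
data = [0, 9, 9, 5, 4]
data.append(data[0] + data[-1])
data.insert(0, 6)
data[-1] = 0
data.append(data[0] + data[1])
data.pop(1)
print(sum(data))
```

append data[0]+data[-1] = 0+4 = 4 → [0, 9, 9, 5, 4, 4]
insert 6 at 0 → [6, 0, 9, 9, 5, 4, 4]
data[-1] = 0 → [6, 0, 9, 9, 5, 4, 0]
append data[0]+data[1] = 6+0 = 6 → [6, 0, 9, 9, 5, 4, 0, 6]
pop(1) removes 0 → [6, 9, 9, 5, 4, 0, 6]
sum = 39

39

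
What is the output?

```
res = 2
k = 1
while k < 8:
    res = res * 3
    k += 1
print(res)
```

4374

k=1: res = 2*3 = 6
k=2: res = 6*3 = 18
k=3: res = 18*3 = 54
k=4: res = 54*3 = 162
k=5: res = 162*3 = 486
k=6: res = 486*3 = 1458
k=7: res = 1458*3 = 4374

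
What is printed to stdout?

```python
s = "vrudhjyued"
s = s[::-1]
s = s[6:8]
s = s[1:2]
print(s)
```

reverse → 'deuyjhdurv'
slice [6:8] → 'du'
slice [1:2] → 'u'

u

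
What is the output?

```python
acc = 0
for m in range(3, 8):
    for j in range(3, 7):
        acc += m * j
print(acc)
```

450

m=3,j=3: acc = 0+9 = 9
m=3,j=4: acc = 9+12 = 21
m=3,j=5: acc = 21+15 = 36
m=3,j=6: acc = 36+18 = 54
m=4,j=3: acc = 54+12 = 66
m=4,j=4: acc = 66+16 = 82
m=4,j=5: acc = 82+20 = 102
m=4,j=6: acc = 102+24 = 126
m=5,j=3: acc = 126+15 = 141
m=5,j=4: acc = 141+20 = 161
m=5,j=5: acc = 161+25 = 186
m=5,j=6: acc = 186+30 = 216
m=6,j=3: acc = 216+18 = 234
m=6,j=4: acc = 234+24 = 258
m=6,j=5: acc = 258+30 = 288
m=6,j=6: acc = 288+36 = 324
m=7,j=3: acc = 324+21 = 345
m=7,j=4: acc = 345+28 = 373
m=7,j=5: acc = 373+35 = 408
m=7,j=6: acc = 408+42 = 450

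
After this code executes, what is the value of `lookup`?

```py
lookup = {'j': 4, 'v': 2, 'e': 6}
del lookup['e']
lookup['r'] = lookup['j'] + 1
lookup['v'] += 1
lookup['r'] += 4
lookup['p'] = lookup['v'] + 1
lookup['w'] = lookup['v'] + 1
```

del 'e' → {'j': 4, 'v': 2}
lookup['r'] = lookup['j']+1 = 5 → {'j': 4, 'v': 2, 'r': 5}
lookup['v'] = 2+1 = 3 → {'j': 4, 'v': 3, 'r': 5}
lookup['r'] = 5+4 = 9 → {'j': 4, 'v': 3, 'r': 9}
lookup['p'] = lookup['v']+1 = 4 → {'j': 4, 'v': 3, 'r': 9, 'p': 4}
lookup['w'] = lookup['v']+1 = 4 → {'j': 4, 'v': 3, 'r': 9, 'p': 4, 'w': 4}

{'j': 4, 'v': 3, 'r': 9, 'p': 4, 'w': 4}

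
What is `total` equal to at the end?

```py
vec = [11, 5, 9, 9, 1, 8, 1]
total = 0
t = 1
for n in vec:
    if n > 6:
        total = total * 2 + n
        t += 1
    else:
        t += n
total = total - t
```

138

n=11: >6, total = 0*2+11 = 11; t=2
n=5: not >6; t=7
n=9: >6, total = 11*2+9 = 31; t=8
n=9: >6, total = 31*2+9 = 71; t=9
n=1: not >6; t=10
n=8: >6, total = 71*2+8 = 150; t=11
n=1: not >6; t=12
total-t = 150-12 = 138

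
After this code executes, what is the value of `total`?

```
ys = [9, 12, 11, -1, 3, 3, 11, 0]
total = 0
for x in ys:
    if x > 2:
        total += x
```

49

x=9: >2, total = 0+9 = 9
x=12: >2, total = 9+12 = 21
x=11: >2, total = 21+11 = 32
x=-1: not >2
x=3: >2, total = 32+3 = 35
x=3: >2, total = 35+3 = 38
x=11: >2, total = 38+11 = 49
x=0: not >2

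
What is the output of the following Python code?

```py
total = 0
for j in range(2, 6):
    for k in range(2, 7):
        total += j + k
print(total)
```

150

j=2,k=2: total = 0+4 = 4
j=2,k=3: total = 4+5 = 9
j=2,k=4: total = 9+6 = 15
j=2,k=5: total = 15+7 = 22
j=2,k=6: total = 22+8 = 30
j=3,k=2: total = 30+5 = 35
j=3,k=3: total = 35+6 = 41
j=3,k=4: total = 41+7 = 48
j=3,k=5: total = 48+8 = 56
j=3,k=6: total = 56+9 = 65
j=4,k=2: total = 65+6 = 71
j=4,k=3: total = 71+7 = 78
j=4,k=4: total = 78+8 = 86
j=4,k=5: total = 86+9 = 95
j=4,k=6: total = 95+10 = 105
j=5,k=2: total = 105+7 = 112
j=5,k=3: total = 112+8 = 120
j=5,k=4: total = 120+9 = 129
j=5,k=5: total = 129+10 = 139
j=5,k=6: total = 139+11 = 150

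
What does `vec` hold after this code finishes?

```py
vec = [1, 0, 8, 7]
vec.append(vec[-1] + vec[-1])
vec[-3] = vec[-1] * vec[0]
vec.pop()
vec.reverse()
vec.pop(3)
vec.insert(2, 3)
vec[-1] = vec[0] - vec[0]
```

[7, 14, 3, 0]

append vec[-1]+vec[-1] = 7+7 = 14 → [1, 0, 8, 7, 14]
vec[-3] = vec[-1]*vec[0] = 14*1 = 14 → [1, 0, 14, 7, 14]
pop() removes 14 → [1, 0, 14, 7]
reverse → [7, 14, 0, 1]
pop(3) removes 1 → [7, 14, 0]
insert 3 at 2 → [7, 14, 3, 0]
vec[-1] = vec[0]-vec[0] = 7-7 = 0 → [7, 14, 3, 0]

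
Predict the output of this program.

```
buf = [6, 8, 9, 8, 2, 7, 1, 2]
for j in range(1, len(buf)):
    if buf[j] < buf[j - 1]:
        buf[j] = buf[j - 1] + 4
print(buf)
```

j=1: 8>=6, unchanged → [6, 8, 9, 8, 2, 7, 1, 2]
j=2: 9>=8, unchanged → [6, 8, 9, 8, 2, 7, 1, 2]
j=3: 8<9, buf[3] = 9+4 = 13 → [6, 8, 9, 13, 2, 7, 1, 2]
j=4: 2<13, buf[4] = 13+4 = 17 → [6, 8, 9, 13, 17, 7, 1, 2]
j=5: 7<17, buf[5] = 17+4 = 21 → [6, 8, 9, 13, 17, 21, 1, 2]
j=6: 1<21, buf[6] = 21+4 = 25 → [6, 8, 9, 13, 17, 21, 25, 2]
j=7: 2<25, buf[7] = 25+4 = 29 → [6, 8, 9, 13, 17, 21, 25, 29]

[6, 8, 9, 13, 17, 21, 25, 29]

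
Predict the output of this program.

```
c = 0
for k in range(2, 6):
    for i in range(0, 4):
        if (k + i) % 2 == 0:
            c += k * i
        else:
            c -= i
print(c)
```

32

k=2,i=0: even sum, c = 0+0 = 0
k=2,i=1: odd sum, c = 0-1 = -1
k=2,i=2: even sum, c = (-1)+4 = 3
k=2,i=3: odd sum, c = 3-3 = 0
k=3,i=0: odd sum, c = 0-0 = 0
k=3,i=1: even sum, c = 0+3 = 3
k=3,i=2: odd sum, c = 3-2 = 1
k=3,i=3: even sum, c = 1+9 = 10
k=4,i=0: even sum, c = 10+0 = 10
k=4,i=1: odd sum, c = 10-1 = 9
k=4,i=2: even sum, c = 9+8 = 17
k=4,i=3: odd sum, c = 17-3 = 14
k=5,i=0: odd sum, c = 14-0 = 14
k=5,i=1: even sum, c = 14+5 = 19
k=5,i=2: odd sum, c = 19-2 = 17
k=5,i=3: even sum, c = 17+15 = 32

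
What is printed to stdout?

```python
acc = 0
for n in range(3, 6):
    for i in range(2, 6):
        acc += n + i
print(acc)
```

n=3,i=2: acc = 0+5 = 5
n=3,i=3: acc = 5+6 = 11
n=3,i=4: acc = 11+7 = 18
n=3,i=5: acc = 18+8 = 26
n=4,i=2: acc = 26+6 = 32
n=4,i=3: acc = 32+7 = 39
n=4,i=4: acc = 39+8 = 47
n=4,i=5: acc = 47+9 = 56
n=5,i=2: acc = 56+7 = 63
n=5,i=3: acc = 63+8 = 71
n=5,i=4: acc = 71+9 = 80
n=5,i=5: acc = 80+10 = 90

90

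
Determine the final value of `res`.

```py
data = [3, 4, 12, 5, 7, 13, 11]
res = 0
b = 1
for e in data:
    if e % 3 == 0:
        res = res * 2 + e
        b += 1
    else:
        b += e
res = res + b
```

61

e=3: %3==0, res = 0*2+3 = 3; b=2
e=4: not %3==0; b=6
e=12: %3==0, res = 3*2+12 = 18; b=7
e=5: not %3==0; b=12
e=7: not %3==0; b=19
e=13: not %3==0; b=32
e=11: not %3==0; b=43
res+b = 18+43 = 61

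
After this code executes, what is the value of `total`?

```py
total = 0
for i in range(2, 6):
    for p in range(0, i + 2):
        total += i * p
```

207

i=2,p=0: total = 0+0 = 0
i=2,p=1: total = 0+2 = 2
i=2,p=2: total = 2+4 = 6
i=2,p=3: total = 6+6 = 12
i=3,p=0: total = 12+0 = 12
i=3,p=1: total = 12+3 = 15
i=3,p=2: total = 15+6 = 21
i=3,p=3: total = 21+9 = 30
i=3,p=4: total = 30+12 = 42
i=4,p=0: total = 42+0 = 42
i=4,p=1: total = 42+4 = 46
i=4,p=2: total = 46+8 = 54
i=4,p=3: total = 54+12 = 66
i=4,p=4: total = 66+16 = 82
i=4,p=5: total = 82+20 = 102
i=5,p=0: total = 102+0 = 102
i=5,p=1: total = 102+5 = 107
i=5,p=2: total = 107+10 = 117
i=5,p=3: total = 117+15 = 132
i=5,p=4: total = 132+20 = 152
i=5,p=5: total = 152+25 = 177
i=5,p=6: total = 177+30 = 207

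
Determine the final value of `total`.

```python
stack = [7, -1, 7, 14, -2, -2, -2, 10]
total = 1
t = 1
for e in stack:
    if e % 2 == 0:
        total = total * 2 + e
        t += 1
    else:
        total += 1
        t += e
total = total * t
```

e=7: not even, total = 1+1 = 2; t=8
e=-1: not even, total = 2+1 = 3; t=7
e=7: not even, total = 3+1 = 4; t=14
e=14: even, total = 4*2+14 = 22; t=15
e=-2: even, total = 22*2+(-2) = 42; t=16
e=-2: even, total = 42*2+(-2) = 82; t=17
e=-2: even, total = 82*2+(-2) = 162; t=18
e=10: even, total = 162*2+10 = 334; t=19
total*t = 334*19 = 6346

6346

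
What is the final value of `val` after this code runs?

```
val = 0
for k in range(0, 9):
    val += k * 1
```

k=0: val = 0+0*1 = 0
k=1: val = 0+1*1 = 1
k=2: val = 1+2*1 = 3
k=3: val = 3+3*1 = 6
k=4: val = 6+4*1 = 10
k=5: val = 10+5*1 = 15
k=6: val = 15+6*1 = 21
k=7: val = 21+7*1 = 28
k=8: val = 28+8*1 = 36

36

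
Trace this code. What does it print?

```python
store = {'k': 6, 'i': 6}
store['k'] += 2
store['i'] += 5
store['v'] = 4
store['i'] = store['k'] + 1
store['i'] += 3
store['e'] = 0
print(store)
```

{'k': 8, 'i': 12, 'v': 4, 'e': 0}

store['k'] = 6+2 = 8 → {'k': 8, 'i': 6}
store['i'] = 6+5 = 11 → {'k': 8, 'i': 11}
store['v'] = 4 → {'k': 8, 'i': 11, 'v': 4}
store['i'] = store['k']+1 = 9 → {'k': 8, 'i': 9, 'v': 4}
store['i'] = 9+3 = 12 → {'k': 8, 'i': 12, 'v': 4}
store['e'] = 0 → {'k': 8, 'i': 12, 'v': 4, 'e': 0}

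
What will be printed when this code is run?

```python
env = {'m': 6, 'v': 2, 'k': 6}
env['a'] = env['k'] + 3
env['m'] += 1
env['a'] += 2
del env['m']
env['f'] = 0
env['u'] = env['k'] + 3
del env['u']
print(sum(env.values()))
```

env['a'] = env['k']+3 = 9 → {'m': 6, 'v': 2, 'k': 6, 'a': 9}
env['m'] = 6+1 = 7 → {'m': 7, 'v': 2, 'k': 6, 'a': 9}
env['a'] = 9+2 = 11 → {'m': 7, 'v': 2, 'k': 6, 'a': 11}
del 'm' → {'v': 2, 'k': 6, 'a': 11}
env['f'] = 0 → {'v': 2, 'k': 6, 'a': 11, 'f': 0}
env['u'] = env['k']+3 = 9 → {'v': 2, 'k': 6, 'a': 11, 'f': 0, 'u': 9}
del 'u' → {'v': 2, 'k': 6, 'a': 11, 'f': 0}
sum of values = 19

19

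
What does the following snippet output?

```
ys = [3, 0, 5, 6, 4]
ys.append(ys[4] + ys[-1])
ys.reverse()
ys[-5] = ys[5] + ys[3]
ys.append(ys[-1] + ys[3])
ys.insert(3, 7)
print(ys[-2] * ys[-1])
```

24

append ys[4]+ys[-1] = 4+4 = 8 → [3, 0, 5, 6, 4, 8]
reverse → [8, 4, 6, 5, 0, 3]
ys[-5] = ys[5]+ys[3] = 3+5 = 8 → [8, 8, 6, 5, 0, 3]
append ys[-1]+ys[3] = 3+5 = 8 → [8, 8, 6, 5, 0, 3, 8]
insert 7 at 3 → [8, 8, 6, 7, 5, 0, 3, 8]
ys[-2]*ys[-1] = 3*8 = 24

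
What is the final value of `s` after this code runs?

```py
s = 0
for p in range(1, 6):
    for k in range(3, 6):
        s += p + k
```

p=1,k=3: s = 0+4 = 4
p=1,k=4: s = 4+5 = 9
p=1,k=5: s = 9+6 = 15
p=2,k=3: s = 15+5 = 20
p=2,k=4: s = 20+6 = 26
p=2,k=5: s = 26+7 = 33
p=3,k=3: s = 33+6 = 39
p=3,k=4: s = 39+7 = 46
p=3,k=5: s = 46+8 = 54
p=4,k=3: s = 54+7 = 61
p=4,k=4: s = 61+8 = 69
p=4,k=5: s = 69+9 = 78
p=5,k=3: s = 78+8 = 86
p=5,k=4: s = 86+9 = 95
p=5,k=5: s = 95+10 = 105

105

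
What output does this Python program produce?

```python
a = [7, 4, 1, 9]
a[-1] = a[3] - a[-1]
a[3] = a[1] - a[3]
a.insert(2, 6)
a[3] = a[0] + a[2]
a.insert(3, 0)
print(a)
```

[7, 4, 6, 0, 13, 4]

a[-1] = a[3]-a[-1] = 9-9 = 0 → [7, 4, 1, 0]
a[3] = a[1]-a[3] = 4-0 = 4 → [7, 4, 1, 4]
insert 6 at 2 → [7, 4, 6, 1, 4]
a[3] = a[0]+a[2] = 7+6 = 13 → [7, 4, 6, 13, 4]
insert 0 at 3 → [7, 4, 6, 0, 13, 4]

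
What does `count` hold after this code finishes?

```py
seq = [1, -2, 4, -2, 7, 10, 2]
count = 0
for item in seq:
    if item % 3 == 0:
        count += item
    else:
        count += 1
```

item=1: not %3==0, count = 0+1 = 1
item=-2: not %3==0, count = 1+1 = 2
item=4: not %3==0, count = 2+1 = 3
item=-2: not %3==0, count = 3+1 = 4
item=7: not %3==0, count = 4+1 = 5
item=10: not %3==0, count = 5+1 = 6
item=2: not %3==0, count = 6+1 = 7

7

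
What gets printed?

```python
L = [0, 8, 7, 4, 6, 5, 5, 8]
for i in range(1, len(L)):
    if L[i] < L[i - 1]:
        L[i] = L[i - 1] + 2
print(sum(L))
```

98

i=1: 8>=0, unchanged → [0, 8, 7, 4, 6, 5, 5, 8]
i=2: 7<8, L[2] = 8+2 = 10 → [0, 8, 10, 4, 6, 5, 5, 8]
i=3: 4<10, L[3] = 10+2 = 12 → [0, 8, 10, 12, 6, 5, 5, 8]
i=4: 6<12, L[4] = 12+2 = 14 → [0, 8, 10, 12, 14, 5, 5, 8]
i=5: 5<14, L[5] = 14+2 = 16 → [0, 8, 10, 12, 14, 16, 5, 8]
i=6: 5<16, L[6] = 16+2 = 18 → [0, 8, 10, 12, 14, 16, 18, 8]
i=7: 8<18, L[7] = 18+2 = 20 → [0, 8, 10, 12, 14, 16, 18, 20]
sum = 98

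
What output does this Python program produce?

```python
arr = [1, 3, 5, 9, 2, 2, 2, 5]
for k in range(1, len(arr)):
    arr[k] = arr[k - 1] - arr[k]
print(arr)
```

[1, -2, -7, -16, -18, -20, -22, -27]

k=1: arr[1] = 1-3 = -2 → [1, -2, 5, 9, 2, 2, 2, 5]
k=2: arr[2] = (-2)-5 = -7 → [1, -2, -7, 9, 2, 2, 2, 5]
k=3: arr[3] = (-7)-9 = -16 → [1, -2, -7, -16, 2, 2, 2, 5]
k=4: arr[4] = (-16)-2 = -18 → [1, -2, -7, -16, -18, 2, 2, 5]
k=5: arr[5] = (-18)-2 = -20 → [1, -2, -7, -16, -18, -20, 2, 5]
k=6: arr[6] = (-20)-2 = -22 → [1, -2, -7, -16, -18, -20, -22, 5]
k=7: arr[7] = (-22)-5 = -27 → [1, -2, -7, -16, -18, -20, -22, -27]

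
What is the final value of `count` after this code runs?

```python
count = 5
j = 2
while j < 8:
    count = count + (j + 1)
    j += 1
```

38

j=2: count = 5+3 = 8
j=3: count = 8+4 = 12
j=4: count = 12+5 = 17
j=5: count = 17+6 = 23
j=6: count = 23+7 = 30
j=7: count = 30+8 = 38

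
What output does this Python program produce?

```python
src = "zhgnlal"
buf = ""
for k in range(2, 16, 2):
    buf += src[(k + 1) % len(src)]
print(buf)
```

k=2: add src[3]='n' → 'n'
k=4: add src[5]='a' → 'na'
k=6: add src[0]='z' → 'naz'
k=8: add src[2]='g' → 'nazg'
k=10: add src[4]='l' → 'nazgl'
k=12: add src[6]='l' → 'nazgll'
k=14: add src[1]='h' → 'nazgllh'

nazgllh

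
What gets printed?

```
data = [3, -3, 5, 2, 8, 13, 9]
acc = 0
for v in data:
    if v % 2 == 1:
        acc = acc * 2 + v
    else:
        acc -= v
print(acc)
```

v=3: odd, acc = 0*2+3 = 3
v=-3: odd, acc = 3*2+(-3) = 3
v=5: odd, acc = 3*2+5 = 11
v=2: not odd, acc = 11-2 = 9
v=8: not odd, acc = 9-8 = 1
v=13: odd, acc = 1*2+13 = 15
v=9: odd, acc = 15*2+9 = 39

39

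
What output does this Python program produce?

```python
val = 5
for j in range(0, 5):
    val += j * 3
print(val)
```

35

j=0: val = 5+0*3 = 5
j=1: val = 5+1*3 = 8
j=2: val = 8+2*3 = 14
j=3: val = 14+3*3 = 23
j=4: val = 23+4*3 = 35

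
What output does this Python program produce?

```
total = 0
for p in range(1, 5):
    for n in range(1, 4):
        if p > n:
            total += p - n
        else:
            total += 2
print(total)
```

22

p=1,n=1: not 1>1, total = 0+2 = 2
p=1,n=2: not 1>2, total = 2+2 = 4
p=1,n=3: not 1>3, total = 4+2 = 6
p=2,n=1: 2>1, total = 6+1 = 7
p=2,n=2: not 2>2, total = 7+2 = 9
p=2,n=3: not 2>3, total = 9+2 = 11
p=3,n=1: 3>1, total = 11+2 = 13
p=3,n=2: 3>2, total = 13+1 = 14
p=3,n=3: not 3>3, total = 14+2 = 16
p=4,n=1: 4>1, total = 16+3 = 19
p=4,n=2: 4>2, total = 19+2 = 21
p=4,n=3: 4>3, total = 21+1 = 22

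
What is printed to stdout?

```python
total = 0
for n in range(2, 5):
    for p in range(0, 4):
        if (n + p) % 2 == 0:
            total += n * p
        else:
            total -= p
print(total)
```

14

n=2,p=0: even sum, total = 0+0 = 0
n=2,p=1: odd sum, total = 0-1 = -1
n=2,p=2: even sum, total = (-1)+4 = 3
n=2,p=3: odd sum, total = 3-3 = 0
n=3,p=0: odd sum, total = 0-0 = 0
n=3,p=1: even sum, total = 0+3 = 3
n=3,p=2: odd sum, total = 3-2 = 1
n=3,p=3: even sum, total = 1+9 = 10
n=4,p=0: even sum, total = 10+0 = 10
n=4,p=1: odd sum, total = 10-1 = 9
n=4,p=2: even sum, total = 9+8 = 17
n=4,p=3: odd sum, total = 17-3 = 14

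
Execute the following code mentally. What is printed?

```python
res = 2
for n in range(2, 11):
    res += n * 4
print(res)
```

218

n=2: res = 2+2*4 = 10
n=3: res = 10+3*4 = 22
n=4: res = 22+4*4 = 38
n=5: res = 38+5*4 = 58
n=6: res = 58+6*4 = 82
n=7: res = 82+7*4 = 110
n=8: res = 110+8*4 = 142
n=9: res = 142+9*4 = 178
n=10: res = 178+10*4 = 218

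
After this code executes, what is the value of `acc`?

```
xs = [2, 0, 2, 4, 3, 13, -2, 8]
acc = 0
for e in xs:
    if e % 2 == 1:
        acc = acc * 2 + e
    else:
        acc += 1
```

e=2: not odd, acc = 0+1 = 1
e=0: not odd, acc = 1+1 = 2
e=2: not odd, acc = 2+1 = 3
e=4: not odd, acc = 3+1 = 4
e=3: odd, acc = 4*2+3 = 11
e=13: odd, acc = 11*2+13 = 35
e=-2: not odd, acc = 35+1 = 36
e=8: not odd, acc = 36+1 = 37

37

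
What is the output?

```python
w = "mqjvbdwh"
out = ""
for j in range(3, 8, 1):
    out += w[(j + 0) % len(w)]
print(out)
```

j=3: add w[3]='v' → 'v'
j=4: add w[4]='b' → 'vb'
j=5: add w[5]='d' → 'vbd'
j=6: add w[6]='w' → 'vbdw'
j=7: add w[7]='h' → 'vbdwh'

vbdwh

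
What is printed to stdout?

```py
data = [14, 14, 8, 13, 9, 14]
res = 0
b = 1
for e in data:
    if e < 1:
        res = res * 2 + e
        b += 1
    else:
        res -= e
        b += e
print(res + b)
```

1

e=14: not <1, res = 0-14 = -14; b=15
e=14: not <1, res = (-14)-14 = -28; b=29
e=8: not <1, res = (-28)-8 = -36; b=37
e=13: not <1, res = (-36)-13 = -49; b=50
e=9: not <1, res = (-49)-9 = -58; b=59
e=14: not <1, res = (-58)-14 = -72; b=73
res+b = (-72)+73 = 1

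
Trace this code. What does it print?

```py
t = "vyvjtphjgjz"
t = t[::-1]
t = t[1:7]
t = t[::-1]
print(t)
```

reverse → 'zjgjhptjvyv'
slice [1:7] → 'jgjhpt'
reverse → 'tphjgj'

tphjgj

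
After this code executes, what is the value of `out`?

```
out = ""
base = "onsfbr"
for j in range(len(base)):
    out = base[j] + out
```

j=0: prepend 'o' → 'o'
j=1: prepend 'n' → 'no'
j=2: prepend 's' → 'sno'
j=3: prepend 'f' → 'fsno'
j=4: prepend 'b' → 'bfsno'
j=5: prepend 'r' → 'rbfsno'

'rbfsno'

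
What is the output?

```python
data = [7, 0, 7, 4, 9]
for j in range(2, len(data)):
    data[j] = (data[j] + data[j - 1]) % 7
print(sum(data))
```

j=2: data[2] = (7+0)%7 = 0 → [7, 0, 0, 4, 9]
j=3: data[3] = (4+0)%7 = 4 → [7, 0, 0, 4, 9]
j=4: data[4] = (9+4)%7 = 6 → [7, 0, 0, 4, 6]
sum = 17

17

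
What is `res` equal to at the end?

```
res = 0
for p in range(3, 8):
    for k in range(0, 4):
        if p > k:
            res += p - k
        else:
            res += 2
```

72

p=3,k=0: 3>0, res = 0+3 = 3
p=3,k=1: 3>1, res = 3+2 = 5
p=3,k=2: 3>2, res = 5+1 = 6
p=3,k=3: not 3>3, res = 6+2 = 8
p=4,k=0: 4>0, res = 8+4 = 12
p=4,k=1: 4>1, res = 12+3 = 15
p=4,k=2: 4>2, res = 15+2 = 17
p=4,k=3: 4>3, res = 17+1 = 18
p=5,k=0: 5>0, res = 18+5 = 23
p=5,k=1: 5>1, res = 23+4 = 27
p=5,k=2: 5>2, res = 27+3 = 30
p=5,k=3: 5>3, res = 30+2 = 32
p=6,k=0: 6>0, res = 32+6 = 38
p=6,k=1: 6>1, res = 38+5 = 43
p=6,k=2: 6>2, res = 43+4 = 47
p=6,k=3: 6>3, res = 47+3 = 50
p=7,k=0: 7>0, res = 50+7 = 57
p=7,k=1: 7>1, res = 57+6 = 63
p=7,k=2: 7>2, res = 63+5 = 68
p=7,k=3: 7>3, res = 68+4 = 72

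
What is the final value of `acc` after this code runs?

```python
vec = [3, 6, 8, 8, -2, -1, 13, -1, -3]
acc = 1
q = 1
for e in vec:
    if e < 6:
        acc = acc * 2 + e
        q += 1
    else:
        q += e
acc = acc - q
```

14

e=3: <6, acc = 1*2+3 = 5; q=2
e=6: not <6; q=8
e=8: not <6; q=16
e=8: not <6; q=24
e=-2: <6, acc = 5*2+(-2) = 8; q=25
e=-1: <6, acc = 8*2+(-1) = 15; q=26
e=13: not <6; q=39
e=-1: <6, acc = 15*2+(-1) = 29; q=40
e=-3: <6, acc = 29*2+(-3) = 55; q=41
acc-q = 55-41 = 14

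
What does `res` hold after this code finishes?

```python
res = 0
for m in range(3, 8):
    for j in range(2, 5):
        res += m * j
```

m=3,j=2: res = 0+6 = 6
m=3,j=3: res = 6+9 = 15
m=3,j=4: res = 15+12 = 27
m=4,j=2: res = 27+8 = 35
m=4,j=3: res = 35+12 = 47
m=4,j=4: res = 47+16 = 63
m=5,j=2: res = 63+10 = 73
m=5,j=3: res = 73+15 = 88
m=5,j=4: res = 88+20 = 108
m=6,j=2: res = 108+12 = 120
m=6,j=3: res = 120+18 = 138
m=6,j=4: res = 138+24 = 162
m=7,j=2: res = 162+14 = 176
m=7,j=3: res = 176+21 = 197
m=7,j=4: res = 197+28 = 225

225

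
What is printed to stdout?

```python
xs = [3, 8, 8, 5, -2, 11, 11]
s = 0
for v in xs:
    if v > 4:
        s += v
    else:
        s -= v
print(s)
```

v=3: not >4, s = 0-3 = -3
v=8: >4, s = (-3)+8 = 5
v=8: >4, s = 5+8 = 13
v=5: >4, s = 13+5 = 18
v=-2: not >4, s = 18-(-2) = 20
v=11: >4, s = 20+11 = 31
v=11: >4, s = 31+11 = 42

42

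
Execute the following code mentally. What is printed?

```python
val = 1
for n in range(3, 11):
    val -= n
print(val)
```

-51

n=3: val = 1-3 = -2
n=4: val = (-2)-4 = -6
n=5: val = (-6)-5 = -11
n=6: val = (-11)-6 = -17
n=7: val = (-17)-7 = -24
n=8: val = (-24)-8 = -32
n=9: val = (-32)-9 = -41
n=10: val = (-41)-10 = -51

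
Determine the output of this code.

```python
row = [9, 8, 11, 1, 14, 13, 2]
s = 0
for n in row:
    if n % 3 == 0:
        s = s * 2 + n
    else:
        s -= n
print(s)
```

-40

n=9: %3==0, s = 0*2+9 = 9
n=8: not %3==0, s = 9-8 = 1
n=11: not %3==0, s = 1-11 = -10
n=1: not %3==0, s = (-10)-1 = -11
n=14: not %3==0, s = (-11)-14 = -25
n=13: not %3==0, s = (-25)-13 = -38
n=2: not %3==0, s = (-38)-2 = -40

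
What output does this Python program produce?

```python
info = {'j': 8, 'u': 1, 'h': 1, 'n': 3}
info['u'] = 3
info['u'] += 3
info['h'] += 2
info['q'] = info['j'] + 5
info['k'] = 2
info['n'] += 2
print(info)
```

info['u'] = 3 → {'j': 8, 'u': 3, 'h': 1, 'n': 3}
info['u'] = 3+3 = 6 → {'j': 8, 'u': 6, 'h': 1, 'n': 3}
info['h'] = 1+2 = 3 → {'j': 8, 'u': 6, 'h': 3, 'n': 3}
info['q'] = info['j']+5 = 13 → {'j': 8, 'u': 6, 'h': 3, 'n': 3, 'q': 13}
info['k'] = 2 → {'j': 8, 'u': 6, 'h': 3, 'n': 3, 'q': 13, 'k': 2}
info['n'] = 3+2 = 5 → {'j': 8, 'u': 6, 'h': 3, 'n': 5, 'q': 13, 'k': 2}

{'j': 8, 'u': 6, 'h': 3, 'n': 5, 'q': 13, 'k': 2}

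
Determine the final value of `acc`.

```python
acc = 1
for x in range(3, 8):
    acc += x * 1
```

26

x=3: acc = 1+3*1 = 4
x=4: acc = 4+4*1 = 8
x=5: acc = 8+5*1 = 13
x=6: acc = 13+6*1 = 19
x=7: acc = 19+7*1 = 26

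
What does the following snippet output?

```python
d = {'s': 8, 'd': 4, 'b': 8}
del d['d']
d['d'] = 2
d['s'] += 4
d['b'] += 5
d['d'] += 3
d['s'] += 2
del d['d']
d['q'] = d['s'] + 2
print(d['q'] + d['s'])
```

30

del 'd' → {'s': 8, 'b': 8}
d['d'] = 2 → {'s': 8, 'b': 8, 'd': 2}
d['s'] = 8+4 = 12 → {'s': 12, 'b': 8, 'd': 2}
d['b'] = 8+5 = 13 → {'s': 12, 'b': 13, 'd': 2}
d['d'] = 2+3 = 5 → {'s': 12, 'b': 13, 'd': 5}
d['s'] = 12+2 = 14 → {'s': 14, 'b': 13, 'd': 5}
del 'd' → {'s': 14, 'b': 13}
d['q'] = d['s']+2 = 16 → {'s': 14, 'b': 13, 'q': 16}
d['q']+d['s'] = 16+14 = 30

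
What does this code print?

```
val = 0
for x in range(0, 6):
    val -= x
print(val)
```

x=0: val = 0-0 = 0
x=1: val = 0-1 = -1
x=2: val = (-1)-2 = -3
x=3: val = (-3)-3 = -6
x=4: val = (-6)-4 = -10
x=5: val = (-10)-5 = -15

-15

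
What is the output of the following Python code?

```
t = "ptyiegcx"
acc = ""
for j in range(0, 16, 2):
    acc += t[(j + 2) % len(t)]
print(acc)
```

yecpyecp

j=0: add t[2]='y' → 'y'
j=2: add t[4]='e' → 'ye'
j=4: add t[6]='c' → 'yec'
j=6: add t[0]='p' → 'yecp'
j=8: add t[2]='y' → 'yecpy'
j=10: add t[4]='e' → 'yecpye'
j=12: add t[6]='c' → 'yecpyec'
j=14: add t[0]='p' → 'yecpyecp'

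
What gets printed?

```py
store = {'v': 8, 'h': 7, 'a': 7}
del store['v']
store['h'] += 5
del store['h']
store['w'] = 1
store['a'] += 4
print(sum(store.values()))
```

12

del 'v' → {'h': 7, 'a': 7}
store['h'] = 7+5 = 12 → {'h': 12, 'a': 7}
del 'h' → {'a': 7}
store['w'] = 1 → {'a': 7, 'w': 1}
store['a'] = 7+4 = 11 → {'a': 11, 'w': 1}
sum of values = 12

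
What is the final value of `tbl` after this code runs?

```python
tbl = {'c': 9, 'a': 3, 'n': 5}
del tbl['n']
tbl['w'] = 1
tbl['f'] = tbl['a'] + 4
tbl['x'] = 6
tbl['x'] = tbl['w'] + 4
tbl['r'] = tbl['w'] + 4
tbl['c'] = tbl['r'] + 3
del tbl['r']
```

{'c': 8, 'a': 3, 'w': 1, 'f': 7, 'x': 5}

del 'n' → {'c': 9, 'a': 3}
tbl['w'] = 1 → {'c': 9, 'a': 3, 'w': 1}
tbl['f'] = tbl['a']+4 = 7 → {'c': 9, 'a': 3, 'w': 1, 'f': 7}
tbl['x'] = 6 → {'c': 9, 'a': 3, 'w': 1, 'f': 7, 'x': 6}
tbl['x'] = tbl['w']+4 = 5 → {'c': 9, 'a': 3, 'w': 1, 'f': 7, 'x': 5}
tbl['r'] = tbl['w']+4 = 5 → {'c': 9, 'a': 3, 'w': 1, 'f': 7, 'x': 5, 'r': 5}
tbl['c'] = tbl['r']+3 = 8 → {'c': 8, 'a': 3, 'w': 1, 'f': 7, 'x': 5, 'r': 5}
del 'r' → {'c': 8, 'a': 3, 'w': 1, 'f': 7, 'x': 5}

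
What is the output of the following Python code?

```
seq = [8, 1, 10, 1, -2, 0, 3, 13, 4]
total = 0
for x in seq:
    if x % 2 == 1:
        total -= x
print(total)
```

x=8: not odd
x=1: odd, total = 0-1 = -1
x=10: not odd
x=1: odd, total = (-1)-1 = -2
x=-2: not odd
x=0: not odd
x=3: odd, total = (-2)-3 = -5
x=13: odd, total = (-5)-13 = -18
x=4: not odd

-18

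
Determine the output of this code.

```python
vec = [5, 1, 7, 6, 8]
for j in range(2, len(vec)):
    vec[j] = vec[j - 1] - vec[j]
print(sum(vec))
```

j=2: vec[2] = 1-7 = -6 → [5, 1, -6, 6, 8]
j=3: vec[3] = (-6)-6 = -12 → [5, 1, -6, -12, 8]
j=4: vec[4] = (-12)-8 = -20 → [5, 1, -6, -12, -20]
sum = -32

-32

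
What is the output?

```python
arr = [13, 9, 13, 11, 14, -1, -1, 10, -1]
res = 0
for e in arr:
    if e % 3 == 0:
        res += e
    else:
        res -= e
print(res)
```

-49

e=13: not %3==0, res = 0-13 = -13
e=9: %3==0, res = (-13)+9 = -4
e=13: not %3==0, res = (-4)-13 = -17
e=11: not %3==0, res = (-17)-11 = -28
e=14: not %3==0, res = (-28)-14 = -42
e=-1: not %3==0, res = (-42)-(-1) = -41
e=-1: not %3==0, res = (-41)-(-1) = -40
e=10: not %3==0, res = (-40)-10 = -50
e=-1: not %3==0, res = (-50)-(-1) = -49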